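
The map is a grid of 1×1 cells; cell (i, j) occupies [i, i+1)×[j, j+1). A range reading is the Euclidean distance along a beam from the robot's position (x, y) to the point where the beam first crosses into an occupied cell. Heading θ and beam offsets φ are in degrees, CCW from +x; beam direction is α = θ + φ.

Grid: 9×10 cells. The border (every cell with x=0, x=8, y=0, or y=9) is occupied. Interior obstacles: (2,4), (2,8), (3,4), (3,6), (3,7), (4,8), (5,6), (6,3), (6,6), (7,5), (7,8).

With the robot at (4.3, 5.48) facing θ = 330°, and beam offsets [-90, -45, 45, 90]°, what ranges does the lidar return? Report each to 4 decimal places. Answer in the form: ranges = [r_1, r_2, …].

ranges = [0.6000, 4.6380, 2.0091, 1.4000]

beam 1: φ=-90°, α=240°
  dir = (cos 240°, sin 240°) = (-0.5000, -0.8660); from cell (4,5)
  next x-line at t=0.6000, next y-line at t=0.5543; Δt_x=2.0000, Δt_y=1.1547
    y: enter (4,4) at t=0.5543
    x: enter (3,4) at t=0.6000 ← occupied
  → r_1 = 0.6000
beam 2: φ=-45°, α=285°
  dir = (cos 285°, sin 285°) = (0.2588, -0.9659); from cell (4,5)
  next x-line at t=2.7046, next y-line at t=0.4969; Δt_x=3.8637, Δt_y=1.0353
    y: enter (4,4) at t=0.4969
    y: enter (4,3) at t=1.5322
    y: enter (4,2) at t=2.5675
    x: enter (5,2) at t=2.7046
    y: enter (5,1) at t=3.6028
    y: enter (5,0) at t=4.6380 ← occupied
  → r_2 = 4.6380
beam 3: φ=45°, α=15°
  dir = (cos 15°, sin 15°) = (0.9659, 0.2588); from cell (4,5)
  next x-line at t=0.7247, next y-line at t=2.0091; Δt_x=1.0353, Δt_y=3.8637
    x: enter (5,5) at t=0.7247
    x: enter (6,5) at t=1.7600
    y: enter (6,6) at t=2.0091 ← occupied
  → r_3 = 2.0091
beam 4: φ=90°, α=60°
  dir = (cos 60°, sin 60°) = (0.5000, 0.8660); from cell (4,5)
  next x-line at t=1.4000, next y-line at t=0.6004; Δt_x=2.0000, Δt_y=1.1547
    y: enter (4,6) at t=0.6004
    x: enter (5,6) at t=1.4000 ← occupied
  → r_4 = 1.4000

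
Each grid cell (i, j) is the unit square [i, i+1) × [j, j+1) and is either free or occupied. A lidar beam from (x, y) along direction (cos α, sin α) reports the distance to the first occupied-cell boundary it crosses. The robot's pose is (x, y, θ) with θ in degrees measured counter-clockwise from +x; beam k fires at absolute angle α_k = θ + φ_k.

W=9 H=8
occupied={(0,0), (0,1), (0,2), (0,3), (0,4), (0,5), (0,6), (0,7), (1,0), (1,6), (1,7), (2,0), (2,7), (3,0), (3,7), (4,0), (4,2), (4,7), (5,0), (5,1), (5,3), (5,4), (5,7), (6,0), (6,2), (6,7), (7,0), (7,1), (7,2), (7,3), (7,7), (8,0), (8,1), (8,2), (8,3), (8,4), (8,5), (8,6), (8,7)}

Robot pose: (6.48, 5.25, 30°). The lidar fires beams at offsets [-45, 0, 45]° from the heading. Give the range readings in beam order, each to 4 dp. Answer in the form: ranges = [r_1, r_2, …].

beam 1: φ=-45°, α=345°
  d=(0.9659,-0.2588)  start (6,5)  tX=0.5383 tY=0.9659  stride 1/|dx|=1.0353 1/|dy|=3.8637
    cross x-line → (7,5), t=0.5383
    cross y-line → (7,4), t=0.9659
    cross x-line → (8,4), t=1.5736 (wall)
  → r_1 = 1.5736
beam 2: φ=0°, α=30°
  d=(0.8660,0.5000)  start (6,5)  tX=0.6004 tY=1.5000  stride 1/|dx|=1.1547 1/|dy|=2.0000
    cross x-line → (7,5), t=0.6004
    cross y-line → (7,6), t=1.5000
    cross x-line → (8,6), t=1.7551 (wall)
  → r_2 = 1.7551
beam 3: φ=45°, α=75°
  d=(0.2588,0.9659)  start (6,5)  tX=2.0091 tY=0.7765  stride 1/|dx|=3.8637 1/|dy|=1.0353
    cross y-line → (6,6), t=0.7765
    cross y-line → (6,7), t=1.8117 (wall)
  → r_3 = 1.8117

ranges = [1.5736, 1.7551, 1.8117]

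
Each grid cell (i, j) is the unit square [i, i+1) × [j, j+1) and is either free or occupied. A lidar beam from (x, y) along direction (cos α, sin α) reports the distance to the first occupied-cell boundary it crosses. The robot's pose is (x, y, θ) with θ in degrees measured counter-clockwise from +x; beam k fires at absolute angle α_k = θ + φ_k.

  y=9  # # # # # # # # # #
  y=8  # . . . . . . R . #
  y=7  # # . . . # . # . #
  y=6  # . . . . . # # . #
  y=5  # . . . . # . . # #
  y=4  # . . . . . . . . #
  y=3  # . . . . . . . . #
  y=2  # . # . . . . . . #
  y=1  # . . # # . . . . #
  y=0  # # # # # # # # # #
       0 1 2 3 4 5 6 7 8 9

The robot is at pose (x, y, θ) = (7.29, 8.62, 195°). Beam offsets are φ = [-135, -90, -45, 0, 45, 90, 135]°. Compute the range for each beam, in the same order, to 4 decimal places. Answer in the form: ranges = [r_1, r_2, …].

beam 1: φ=-135°, α=60°
  direction (0.5000, 0.8660); cell (7,8); t to first gridline: x 1.4200, y 0.4388 (then +2.0000 / +1.1547)
    (7,9) via y @ 0.4388  # hit
  → r_1 = 0.4388
beam 2: φ=-90°, α=105°
  direction (-0.2588, 0.9659); cell (7,8); t to first gridline: x 1.1205, y 0.3934 (then +3.8637 / +1.0353)
    (7,9) via y @ 0.3934  # hit
  → r_2 = 0.3934
beam 3: φ=-45°, α=150°
  direction (-0.8660, 0.5000); cell (7,8); t to first gridline: x 0.3349, y 0.7600 (then +1.1547 / +2.0000)
    (6,8) via x @ 0.3349
    (6,9) via y @ 0.7600  # hit
  → r_3 = 0.7600
beam 4: φ=0°, α=195°
  direction (-0.9659, -0.2588); cell (7,8); t to first gridline: x 0.3002, y 2.3955 (then +1.0353 / +3.8637)
    (6,8) via x @ 0.3002
    (5,8) via x @ 1.3355
    (4,8) via x @ 2.3708
    (4,7) via y @ 2.3955
    (3,7) via x @ 3.4061
    (2,7) via x @ 4.4413
    (1,7) via x @ 5.4766  # hit
  → r_4 = 5.4766
beam 5: φ=45°, α=240°
  direction (-0.5000, -0.8660); cell (7,8); t to first gridline: x 0.5800, y 0.7159 (then +2.0000 / +1.1547)
    (6,8) via x @ 0.5800
    (6,7) via y @ 0.7159
    (6,6) via y @ 1.8706  # hit
  → r_5 = 1.8706
beam 6: φ=90°, α=285°
  direction (0.2588, -0.9659); cell (7,8); t to first gridline: x 2.7432, y 0.6419 (then +3.8637 / +1.0353)
    (7,7) via y @ 0.6419  # hit
  → r_6 = 0.6419
beam 7: φ=135°, α=330°
  direction (0.8660, -0.5000); cell (7,8); t to first gridline: x 0.8198, y 1.2400 (then +1.1547 / +2.0000)
    (8,8) via x @ 0.8198
    (8,7) via y @ 1.2400
    (9,7) via x @ 1.9745  # hit
  → r_7 = 1.9745

ranges = [0.4388, 0.3934, 0.7600, 5.4766, 1.8706, 0.6419, 1.9745]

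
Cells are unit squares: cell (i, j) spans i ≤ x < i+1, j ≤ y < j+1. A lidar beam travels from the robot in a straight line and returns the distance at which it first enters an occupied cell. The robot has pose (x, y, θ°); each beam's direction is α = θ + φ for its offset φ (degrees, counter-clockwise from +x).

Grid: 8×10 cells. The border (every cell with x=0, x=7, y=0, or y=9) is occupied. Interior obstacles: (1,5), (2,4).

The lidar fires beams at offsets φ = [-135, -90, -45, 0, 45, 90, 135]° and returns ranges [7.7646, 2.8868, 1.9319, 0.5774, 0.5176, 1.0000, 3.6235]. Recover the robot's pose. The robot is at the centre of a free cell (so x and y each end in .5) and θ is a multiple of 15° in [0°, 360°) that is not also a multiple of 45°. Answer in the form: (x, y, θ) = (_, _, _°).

(x, y, θ) = (4.5, 8.5, 60°)

Enumerate (i+0.5, j+0.5, θ) over the 46 free cells and 16 admissible headings. For each, cast all 7 beams and compare to the given ranges.
  (4.5, 5.5, 195°): beam 1 = 4.0415 ≠ 7.7646 ✗
  (3.5, 1.5, 285°): beam 1 = 2.8868 ≠ 7.7646 ✗
  (6.5, 7.5, 165°): beam 1 = 0.5774 ≠ 7.7646 ✗
  …
  (4.5, 8.5, 60°): r_1=7.7646, r_2=2.8868, r_3=1.9319, r_4=0.5774, r_5=0.5176, r_6=1.0000, r_7=3.6235 — all match ✓
Unique over the lattice → pose = (4.5, 8.5, 60°).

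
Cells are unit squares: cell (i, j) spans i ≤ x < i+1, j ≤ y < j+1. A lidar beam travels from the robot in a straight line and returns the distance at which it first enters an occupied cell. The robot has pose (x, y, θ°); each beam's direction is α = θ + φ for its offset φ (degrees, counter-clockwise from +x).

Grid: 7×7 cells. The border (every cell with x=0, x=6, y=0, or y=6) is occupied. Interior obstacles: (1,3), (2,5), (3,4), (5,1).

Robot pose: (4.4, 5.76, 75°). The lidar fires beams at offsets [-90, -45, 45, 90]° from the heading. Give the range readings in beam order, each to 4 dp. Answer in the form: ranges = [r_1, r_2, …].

beam 1: φ=-90°, α=345°
  d=(0.9659,-0.2588)  start (4,5)  tX=0.6212 tY=2.9364  stride 1/|dx|=1.0353 1/|dy|=3.8637
    cross x-line → (5,5), t=0.6212
    cross x-line → (6,5), t=1.6564 (wall)
  → r_1 = 1.6564
beam 2: φ=-45°, α=30°
  d=(0.8660,0.5000)  start (4,5)  tX=0.6928 tY=0.4800  stride 1/|dx|=1.1547 1/|dy|=2.0000
    cross y-line → (4,6), t=0.4800 (wall)
  → r_2 = 0.4800
beam 3: φ=45°, α=120°
  d=(-0.5000,0.8660)  start (4,5)  tX=0.8000 tY=0.2771  stride 1/|dx|=2.0000 1/|dy|=1.1547
    cross y-line → (4,6), t=0.2771 (wall)
  → r_3 = 0.2771
beam 4: φ=90°, α=165°
  d=(-0.9659,0.2588)  start (4,5)  tX=0.4141 tY=0.9273  stride 1/|dx|=1.0353 1/|dy|=3.8637
    cross x-line → (3,5), t=0.4141
    cross y-line → (3,6), t=0.9273 (wall)
  → r_4 = 0.9273

ranges = [1.6564, 0.4800, 0.2771, 0.9273]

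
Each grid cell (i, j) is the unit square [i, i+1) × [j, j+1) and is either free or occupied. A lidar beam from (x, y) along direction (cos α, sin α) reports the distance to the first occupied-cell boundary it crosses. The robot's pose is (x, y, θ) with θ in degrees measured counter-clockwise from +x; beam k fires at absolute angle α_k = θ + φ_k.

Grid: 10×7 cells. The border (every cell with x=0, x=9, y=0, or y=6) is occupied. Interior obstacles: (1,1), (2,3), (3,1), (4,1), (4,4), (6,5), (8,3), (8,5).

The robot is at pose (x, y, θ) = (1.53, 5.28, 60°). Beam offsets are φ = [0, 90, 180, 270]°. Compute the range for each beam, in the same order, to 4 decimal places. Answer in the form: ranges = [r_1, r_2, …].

ranges = [0.8314, 0.6120, 1.0600, 8.5600]

beam 1: φ=0°, α=60°
  d=(0.5000,0.8660)  start (1,5)  tX=0.9400 tY=0.8314  stride 1/|dx|=2.0000 1/|dy|=1.1547
    cross y-line → (1,6), t=0.8314 (wall)
  → r_1 = 0.8314
beam 2: φ=90°, α=150°
  d=(-0.8660,0.5000)  start (1,5)  tX=0.6120 tY=1.4400  stride 1/|dx|=1.1547 1/|dy|=2.0000
    cross x-line → (0,5), t=0.6120 (wall)
  → r_2 = 0.6120
beam 3: φ=180°, α=240°
  d=(-0.5000,-0.8660)  start (1,5)  tX=1.0600 tY=0.3233  stride 1/|dx|=2.0000 1/|dy|=1.1547
    cross y-line → (1,4), t=0.3233
    cross x-line → (0,4), t=1.0600 (wall)
  → r_3 = 1.0600
beam 4: φ=270°, α=330°
  d=(0.8660,-0.5000)  start (1,5)  tX=0.5427 tY=0.5600  stride 1/|dx|=1.1547 1/|dy|=2.0000
    cross x-line → (2,5), t=0.5427
    cross y-line → (2,4), t=0.5600
    cross x-line → (3,4), t=1.6974
    cross y-line → (3,3), t=2.5600
    cross x-line → (4,3), t=2.8521
    cross x-line → (5,3), t=4.0068
    cross y-line → (5,2), t=4.5600
    cross x-line → (6,2), t=5.1615
    cross x-line → (7,2), t=6.3162
    cross y-line → (7,1), t=6.5600
    cross x-line → (8,1), t=7.4709
    cross y-line → (8,0), t=8.5600 (wall)
  → r_4 = 8.5600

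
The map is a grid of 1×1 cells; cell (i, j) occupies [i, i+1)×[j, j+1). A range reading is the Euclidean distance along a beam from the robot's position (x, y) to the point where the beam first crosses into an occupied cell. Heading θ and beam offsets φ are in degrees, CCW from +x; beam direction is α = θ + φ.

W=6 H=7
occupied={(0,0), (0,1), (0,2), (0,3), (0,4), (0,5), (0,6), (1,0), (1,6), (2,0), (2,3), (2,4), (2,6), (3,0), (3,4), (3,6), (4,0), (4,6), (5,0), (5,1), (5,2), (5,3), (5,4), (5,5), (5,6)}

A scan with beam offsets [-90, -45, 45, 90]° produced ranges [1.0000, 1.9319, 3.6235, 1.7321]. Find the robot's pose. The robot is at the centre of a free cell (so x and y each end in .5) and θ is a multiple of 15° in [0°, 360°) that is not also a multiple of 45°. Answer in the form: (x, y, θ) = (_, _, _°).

Enumerate (i+0.5, j+0.5, θ) over the 17 free cells and 16 admissible headings. For each, cast all 4 beams and compare to the given ranges.
  (4.5, 4.5, 30°): beam 2 = 0.5176 ≠ 1.9319 ✗
  (1.5, 5.5, 255°): beam 1 = 0.5176 ≠ 1.0000 ✗
  (1.5, 5.5, 285°): beam 1 = 0.5176 ≠ 1.0000 ✗
  (2.5, 2.5, 345°): beam 1 = 1.5529 ≠ 1.0000 ✗
  (1.5, 1.5, 150°): beam 1 = 1.7321 ≠ 1.0000 ✗
  …
  (4.5, 2.5, 150°): r_1=1.0000, r_2=1.9319, r_3=3.6235, r_4=1.7321 — all match ✓
No second candidate reproduces the full scan.

(x, y, θ) = (4.5, 2.5, 150°)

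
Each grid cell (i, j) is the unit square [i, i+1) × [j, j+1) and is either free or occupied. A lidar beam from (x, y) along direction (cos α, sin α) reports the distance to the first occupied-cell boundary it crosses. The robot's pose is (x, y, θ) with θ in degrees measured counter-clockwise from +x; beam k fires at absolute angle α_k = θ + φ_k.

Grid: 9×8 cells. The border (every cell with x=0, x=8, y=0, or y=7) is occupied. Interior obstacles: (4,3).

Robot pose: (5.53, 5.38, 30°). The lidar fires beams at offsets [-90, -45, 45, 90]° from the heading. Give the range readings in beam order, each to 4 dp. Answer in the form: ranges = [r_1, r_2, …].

beam 1: φ=-90°, α=300°
  direction (0.5000, -0.8660); cell (5,5); t to first gridline: x 0.9400, y 0.4388 (then +2.0000 / +1.1547)
    (5,4) via y @ 0.4388
    (6,4) via x @ 0.9400
    (6,3) via y @ 1.5935
    (6,2) via y @ 2.7482
    (7,2) via x @ 2.9400
    (7,1) via y @ 3.9029
    (8,1) via x @ 4.9400  # hit
  → r_1 = 4.9400
beam 2: φ=-45°, α=345°
  direction (0.9659, -0.2588); cell (5,5); t to first gridline: x 0.4866, y 1.4682 (then +1.0353 / +3.8637)
    (6,5) via x @ 0.4866
    (6,4) via y @ 1.4682
    (7,4) via x @ 1.5219
    (8,4) via x @ 2.5571  # hit
  → r_2 = 2.5571
beam 3: φ=45°, α=75°
  direction (0.2588, 0.9659); cell (5,5); t to first gridline: x 1.8159, y 0.6419 (then +3.8637 / +1.0353)
    (5,6) via y @ 0.6419
    (5,7) via y @ 1.6771  # hit
  → r_3 = 1.6771
beam 4: φ=90°, α=120°
  direction (-0.5000, 0.8660); cell (5,5); t to first gridline: x 1.0600, y 0.7159 (then +2.0000 / +1.1547)
    (5,6) via y @ 0.7159
    (4,6) via x @ 1.0600
    (4,7) via y @ 1.8706  # hit
  → r_4 = 1.8706

ranges = [4.9400, 2.5571, 1.6771, 1.8706]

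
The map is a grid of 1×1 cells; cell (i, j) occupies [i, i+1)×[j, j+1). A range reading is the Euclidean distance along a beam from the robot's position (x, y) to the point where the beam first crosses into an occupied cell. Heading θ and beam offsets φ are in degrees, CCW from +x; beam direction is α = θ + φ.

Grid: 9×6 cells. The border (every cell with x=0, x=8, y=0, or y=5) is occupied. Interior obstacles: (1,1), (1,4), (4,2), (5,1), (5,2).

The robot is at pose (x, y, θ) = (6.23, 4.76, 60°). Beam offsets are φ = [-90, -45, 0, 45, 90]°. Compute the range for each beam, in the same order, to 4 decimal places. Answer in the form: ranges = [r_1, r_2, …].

ranges = [2.0438, 0.9273, 0.2771, 0.2485, 0.4800]

beam 1: φ=-90°, α=330°
  direction (0.8660, -0.5000); cell (6,4); t to first gridline: x 0.8891, y 1.5200 (then +1.1547 / +2.0000)
    (7,4) via x @ 0.8891
    (7,3) via y @ 1.5200
    (8,3) via x @ 2.0438  # hit
  → r_1 = 2.0438
beam 2: φ=-45°, α=15°
  direction (0.9659, 0.2588); cell (6,4); t to first gridline: x 0.7972, y 0.9273 (then +1.0353 / +3.8637)
    (7,4) via x @ 0.7972
    (7,5) via y @ 0.9273  # hit
  → r_2 = 0.9273
beam 3: φ=0°, α=60°
  direction (0.5000, 0.8660); cell (6,4); t to first gridline: x 1.5400, y 0.2771 (then +2.0000 / +1.1547)
    (6,5) via y @ 0.2771  # hit
  → r_3 = 0.2771
beam 4: φ=45°, α=105°
  direction (-0.2588, 0.9659); cell (6,4); t to first gridline: x 0.8887, y 0.2485 (then +3.8637 / +1.0353)
    (6,5) via y @ 0.2485  # hit
  → r_4 = 0.2485
beam 5: φ=90°, α=150°
  direction (-0.8660, 0.5000); cell (6,4); t to first gridline: x 0.2656, y 0.4800 (then +1.1547 / +2.0000)
    (5,4) via x @ 0.2656
    (5,5) via y @ 0.4800  # hit
  → r_5 = 0.4800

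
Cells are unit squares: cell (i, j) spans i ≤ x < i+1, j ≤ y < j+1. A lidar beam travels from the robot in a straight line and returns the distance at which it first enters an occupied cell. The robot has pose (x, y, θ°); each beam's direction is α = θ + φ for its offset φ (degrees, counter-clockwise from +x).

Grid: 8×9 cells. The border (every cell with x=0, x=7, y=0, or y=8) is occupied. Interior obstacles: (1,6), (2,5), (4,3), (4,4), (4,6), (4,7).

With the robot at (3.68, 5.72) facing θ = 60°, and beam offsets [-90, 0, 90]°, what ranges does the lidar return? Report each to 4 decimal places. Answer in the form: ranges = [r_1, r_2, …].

beam 1: φ=-90°, α=330°
  direction (0.8660, -0.5000); cell (3,5); t to first gridline: x 0.3695, y 1.4400 (then +1.1547 / +2.0000)
    (4,5) via x @ 0.3695
    (4,4) via y @ 1.4400  # hit
  → r_1 = 1.4400
beam 2: φ=0°, α=60°
  direction (0.5000, 0.8660); cell (3,5); t to first gridline: x 0.6400, y 0.3233 (then +2.0000 / +1.1547)
    (3,6) via y @ 0.3233
    (4,6) via x @ 0.6400  # hit
  → r_2 = 0.6400
beam 3: φ=90°, α=150°
  direction (-0.8660, 0.5000); cell (3,5); t to first gridline: x 0.7852, y 0.5600 (then +1.1547 / +2.0000)
    (3,6) via y @ 0.5600
    (2,6) via x @ 0.7852
    (1,6) via x @ 1.9399  # hit
  → r_3 = 1.9399

ranges = [1.4400, 0.6400, 1.9399]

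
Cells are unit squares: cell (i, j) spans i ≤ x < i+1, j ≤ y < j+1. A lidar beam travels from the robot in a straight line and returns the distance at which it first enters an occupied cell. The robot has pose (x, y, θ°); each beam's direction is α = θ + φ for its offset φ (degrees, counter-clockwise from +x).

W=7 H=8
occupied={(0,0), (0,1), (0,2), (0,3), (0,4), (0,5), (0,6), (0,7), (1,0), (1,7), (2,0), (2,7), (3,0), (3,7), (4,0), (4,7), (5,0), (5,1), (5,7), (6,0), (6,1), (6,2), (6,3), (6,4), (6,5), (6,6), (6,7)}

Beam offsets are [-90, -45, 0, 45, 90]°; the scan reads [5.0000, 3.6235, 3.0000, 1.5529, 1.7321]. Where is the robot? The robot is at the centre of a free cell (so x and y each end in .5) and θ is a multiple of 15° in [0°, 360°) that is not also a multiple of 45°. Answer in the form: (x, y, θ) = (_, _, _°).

(x, y, θ) = (2.5, 5.5, 30°)

Enumerate (i+0.5, j+0.5, θ) over the 29 free cells and 16 admissible headings. For each, cast all 5 beams and compare to the given ranges.
  (2.5, 2.5, 345°): beam 1 = 1.5529 ≠ 5.0000 ✗
  (4.5, 1.5, 105°): beam 1 = 0.5176 ≠ 5.0000 ✗
  (2.5, 3.5, 75°): beam 1 = 3.6235 ≠ 5.0000 ✗
  (2.5, 6.5, 75°): beam 1 = 3.6235 ≠ 5.0000 ✗
  …
  (2.5, 5.5, 30°): r_1=5.0000, r_2=3.6235, r_3=3.0000, r_4=1.5529, r_5=1.7321 — all match ✓
Unique over the lattice → pose = (2.5, 5.5, 30°).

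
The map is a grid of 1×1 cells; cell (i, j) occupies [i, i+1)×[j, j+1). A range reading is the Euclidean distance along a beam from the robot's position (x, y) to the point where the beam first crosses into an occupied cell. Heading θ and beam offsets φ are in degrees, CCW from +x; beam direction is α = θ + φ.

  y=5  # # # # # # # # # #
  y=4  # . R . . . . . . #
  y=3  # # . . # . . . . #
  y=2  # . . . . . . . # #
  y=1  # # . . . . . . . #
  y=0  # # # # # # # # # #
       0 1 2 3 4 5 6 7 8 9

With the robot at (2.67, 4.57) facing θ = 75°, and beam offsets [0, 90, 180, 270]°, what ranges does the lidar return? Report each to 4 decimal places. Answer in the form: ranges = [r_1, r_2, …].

ranges = [0.4452, 1.6614, 2.6607, 2.2023]

beam 1: φ=0°, α=75°
  dir = (cos 75°, sin 75°) = (0.2588, 0.9659); from cell (2,4)
  next x-line at t=1.2750, next y-line at t=0.4452; Δt_x=3.8637, Δt_y=1.0353
    y: enter (2,5) at t=0.4452 ← occupied
  → r_1 = 0.4452
beam 2: φ=90°, α=165°
  dir = (cos 165°, sin 165°) = (-0.9659, 0.2588); from cell (2,4)
  next x-line at t=0.6936, next y-line at t=1.6614; Δt_x=1.0353, Δt_y=3.8637
    x: enter (1,4) at t=0.6936
    y: enter (1,5) at t=1.6614 ← occupied
  → r_2 = 1.6614
beam 3: φ=180°, α=255°
  dir = (cos 255°, sin 255°) = (-0.2588, -0.9659); from cell (2,4)
  next x-line at t=2.5887, next y-line at t=0.5901; Δt_x=3.8637, Δt_y=1.0353
    y: enter (2,3) at t=0.5901
    y: enter (2,2) at t=1.6254
    x: enter (1,2) at t=2.5887
    y: enter (1,1) at t=2.6607 ← occupied
  → r_3 = 2.6607
beam 4: φ=270°, α=345°
  dir = (cos 345°, sin 345°) = (0.9659, -0.2588); from cell (2,4)
  next x-line at t=0.3416, next y-line at t=2.2023; Δt_x=1.0353, Δt_y=3.8637
    x: enter (3,4) at t=0.3416
    x: enter (4,4) at t=1.3769
    y: enter (4,3) at t=2.2023 ← occupied
  → r_4 = 2.2023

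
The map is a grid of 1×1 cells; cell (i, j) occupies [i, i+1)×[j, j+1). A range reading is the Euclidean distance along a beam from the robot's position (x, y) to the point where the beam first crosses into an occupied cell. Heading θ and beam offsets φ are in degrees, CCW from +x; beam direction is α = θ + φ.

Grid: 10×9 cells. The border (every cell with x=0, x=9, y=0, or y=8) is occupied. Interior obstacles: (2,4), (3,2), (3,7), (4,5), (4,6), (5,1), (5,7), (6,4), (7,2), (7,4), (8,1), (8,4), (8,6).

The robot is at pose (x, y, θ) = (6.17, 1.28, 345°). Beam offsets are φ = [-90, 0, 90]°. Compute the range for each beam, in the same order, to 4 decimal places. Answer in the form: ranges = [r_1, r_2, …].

ranges = [0.2899, 1.0818, 2.8160]

beam 1: φ=-90°, α=255°
  dir = (cos 255°, sin 255°) = (-0.2588, -0.9659); from cell (6,1)
  next x-line at t=0.6568, next y-line at t=0.2899; Δt_x=3.8637, Δt_y=1.0353
    y: enter (6,0) at t=0.2899 ← occupied
  → r_1 = 0.2899
beam 2: φ=0°, α=345°
  dir = (cos 345°, sin 345°) = (0.9659, -0.2588); from cell (6,1)
  next x-line at t=0.8593, next y-line at t=1.0818; Δt_x=1.0353, Δt_y=3.8637
    x: enter (7,1) at t=0.8593
    y: enter (7,0) at t=1.0818 ← occupied
  → r_2 = 1.0818
beam 3: φ=90°, α=75°
  dir = (cos 75°, sin 75°) = (0.2588, 0.9659); from cell (6,1)
  next x-line at t=3.2069, next y-line at t=0.7454; Δt_x=3.8637, Δt_y=1.0353
    y: enter (6,2) at t=0.7454
    y: enter (6,3) at t=1.7807
    y: enter (6,4) at t=2.8160 ← occupied
  → r_3 = 2.8160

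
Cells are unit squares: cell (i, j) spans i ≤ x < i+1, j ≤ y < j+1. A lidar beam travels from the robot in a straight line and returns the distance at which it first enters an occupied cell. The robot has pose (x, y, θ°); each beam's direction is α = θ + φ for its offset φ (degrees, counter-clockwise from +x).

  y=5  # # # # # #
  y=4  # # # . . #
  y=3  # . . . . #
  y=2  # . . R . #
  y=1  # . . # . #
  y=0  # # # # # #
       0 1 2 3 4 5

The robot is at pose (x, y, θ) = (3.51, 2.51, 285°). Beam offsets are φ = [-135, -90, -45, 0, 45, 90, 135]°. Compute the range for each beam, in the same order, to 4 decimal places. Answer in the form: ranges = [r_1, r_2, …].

beam 1: φ=-135°, α=150°
  direction (-0.8660, 0.5000); cell (3,2); t to first gridline: x 0.5889, y 0.9800 (then +1.1547 / +2.0000)
    (2,2) via x @ 0.5889
    (2,3) via y @ 0.9800
    (1,3) via x @ 1.7436
    (0,3) via x @ 2.8983  # hit
  → r_1 = 2.8983
beam 2: φ=-90°, α=195°
  direction (-0.9659, -0.2588); cell (3,2); t to first gridline: x 0.5280, y 1.9705 (then +1.0353 / +3.8637)
    (2,2) via x @ 0.5280
    (1,2) via x @ 1.5633
    (1,1) via y @ 1.9705
    (0,1) via x @ 2.5985  # hit
  → r_2 = 2.5985
beam 3: φ=-45°, α=240°
  direction (-0.5000, -0.8660); cell (3,2); t to first gridline: x 1.0200, y 0.5889 (then +2.0000 / +1.1547)
    (3,1) via y @ 0.5889  # hit
  → r_3 = 0.5889
beam 4: φ=0°, α=285°
  direction (0.2588, -0.9659); cell (3,2); t to first gridline: x 1.8932, y 0.5280 (then +3.8637 / +1.0353)
    (3,1) via y @ 0.5280  # hit
  → r_4 = 0.5280
beam 5: φ=45°, α=330°
  direction (0.8660, -0.5000); cell (3,2); t to first gridline: x 0.5658, y 1.0200 (then +1.1547 / +2.0000)
    (4,2) via x @ 0.5658
    (4,1) via y @ 1.0200
    (5,1) via x @ 1.7205  # hit
  → r_5 = 1.7205
beam 6: φ=90°, α=15°
  direction (0.9659, 0.2588); cell (3,2); t to first gridline: x 0.5073, y 1.8932 (then +1.0353 / +3.8637)
    (4,2) via x @ 0.5073
    (5,2) via x @ 1.5426  # hit
  → r_6 = 1.5426
beam 7: φ=135°, α=60°
  direction (0.5000, 0.8660); cell (3,2); t to first gridline: x 0.9800, y 0.5658 (then +2.0000 / +1.1547)
    (3,3) via y @ 0.5658
    (4,3) via x @ 0.9800
    (4,4) via y @ 1.7205
    (4,5) via y @ 2.8752  # hit
  → r_7 = 2.8752

ranges = [2.8983, 2.5985, 0.5889, 0.5280, 1.7205, 1.5426, 2.8752]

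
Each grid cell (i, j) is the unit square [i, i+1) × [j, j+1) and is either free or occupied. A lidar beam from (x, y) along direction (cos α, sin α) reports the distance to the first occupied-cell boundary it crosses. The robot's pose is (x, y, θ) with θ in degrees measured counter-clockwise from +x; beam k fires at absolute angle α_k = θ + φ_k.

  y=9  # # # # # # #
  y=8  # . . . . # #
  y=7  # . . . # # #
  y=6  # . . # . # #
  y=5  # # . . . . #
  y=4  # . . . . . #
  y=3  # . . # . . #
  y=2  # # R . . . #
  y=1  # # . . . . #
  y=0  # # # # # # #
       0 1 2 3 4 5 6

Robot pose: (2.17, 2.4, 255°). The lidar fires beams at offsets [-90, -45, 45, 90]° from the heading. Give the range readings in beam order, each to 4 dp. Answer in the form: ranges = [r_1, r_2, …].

beam 1: φ=-90°, α=165°
  cosα=-0.9659 sinα=0.2588 | (2,2) | tMaxX 0.1760 tMaxY 2.3182 | tΔX 1.0353 tΔY 3.8637
    t=0.1760 [x] (1,2) — stop
  → r_1 = 0.1760
beam 2: φ=-45°, α=210°
  cosα=-0.8660 sinα=-0.5000 | (2,2) | tMaxX 0.1963 tMaxY 0.8000 | tΔX 1.1547 tΔY 2.0000
    t=0.1963 [x] (1,2) — stop
  → r_2 = 0.1963
beam 3: φ=45°, α=300°
  cosα=0.5000 sinα=-0.8660 | (2,2) | tMaxX 1.6600 tMaxY 0.4619 | tΔX 2.0000 tΔY 1.1547
    t=0.4619 [y] (2,1)
    t=1.6166 [y] (2,0) — stop
  → r_3 = 1.6166
beam 4: φ=90°, α=345°
  cosα=0.9659 sinα=-0.2588 | (2,2) | tMaxX 0.8593 tMaxY 1.5455 | tΔX 1.0353 tΔY 3.8637
    t=0.8593 [x] (3,2)
    t=1.5455 [y] (3,1)
    t=1.8946 [x] (4,1)
    t=2.9298 [x] (5,1)
    t=3.9651 [x] (6,1) — stop
  → r_4 = 3.9651

ranges = [0.1760, 0.1963, 1.6166, 3.9651]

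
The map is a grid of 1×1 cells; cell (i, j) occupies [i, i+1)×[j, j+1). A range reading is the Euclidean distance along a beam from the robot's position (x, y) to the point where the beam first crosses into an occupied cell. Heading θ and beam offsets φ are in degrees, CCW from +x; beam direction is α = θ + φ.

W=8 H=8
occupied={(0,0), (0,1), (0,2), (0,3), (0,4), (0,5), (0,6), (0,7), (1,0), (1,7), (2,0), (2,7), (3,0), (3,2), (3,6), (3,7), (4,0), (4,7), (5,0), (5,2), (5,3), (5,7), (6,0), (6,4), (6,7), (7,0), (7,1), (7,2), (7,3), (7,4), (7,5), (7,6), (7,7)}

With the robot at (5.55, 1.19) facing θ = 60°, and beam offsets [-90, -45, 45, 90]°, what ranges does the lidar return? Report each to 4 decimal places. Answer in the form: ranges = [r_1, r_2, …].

ranges = [0.3800, 1.5012, 0.8386, 1.7898]

beam 1: φ=-90°, α=330°
  dir = (cos 330°, sin 330°) = (0.8660, -0.5000); from cell (5,1)
  next x-line at t=0.5196, next y-line at t=0.3800; Δt_x=1.1547, Δt_y=2.0000
    y: enter (5,0) at t=0.3800 ← occupied
  → r_1 = 0.3800
beam 2: φ=-45°, α=15°
  dir = (cos 15°, sin 15°) = (0.9659, 0.2588); from cell (5,1)
  next x-line at t=0.4659, next y-line at t=3.1296; Δt_x=1.0353, Δt_y=3.8637
    x: enter (6,1) at t=0.4659
    x: enter (7,1) at t=1.5012 ← occupied
  → r_2 = 1.5012
beam 3: φ=45°, α=105°
  dir = (cos 105°, sin 105°) = (-0.2588, 0.9659); from cell (5,1)
  next x-line at t=2.1250, next y-line at t=0.8386; Δt_x=3.8637, Δt_y=1.0353
    y: enter (5,2) at t=0.8386 ← occupied
  → r_3 = 0.8386
beam 4: φ=90°, α=150°
  dir = (cos 150°, sin 150°) = (-0.8660, 0.5000); from cell (5,1)
  next x-line at t=0.6351, next y-line at t=1.6200; Δt_x=1.1547, Δt_y=2.0000
    x: enter (4,1) at t=0.6351
    y: enter (4,2) at t=1.6200
    x: enter (3,2) at t=1.7898 ← occupied
  → r_4 = 1.7898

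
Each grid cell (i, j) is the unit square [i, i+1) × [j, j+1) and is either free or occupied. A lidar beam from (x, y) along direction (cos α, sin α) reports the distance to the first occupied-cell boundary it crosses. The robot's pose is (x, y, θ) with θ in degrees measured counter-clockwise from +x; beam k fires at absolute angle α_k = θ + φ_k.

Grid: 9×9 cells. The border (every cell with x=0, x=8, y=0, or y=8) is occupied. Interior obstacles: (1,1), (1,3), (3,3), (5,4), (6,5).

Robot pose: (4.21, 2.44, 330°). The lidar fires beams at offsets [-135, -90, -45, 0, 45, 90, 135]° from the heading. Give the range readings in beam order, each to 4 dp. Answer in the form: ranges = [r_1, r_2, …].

ranges = [2.2880, 1.6628, 1.4908, 2.8800, 3.9237, 1.8013, 0.8114]

beam 1: φ=-135°, α=195°
  cosα=-0.9659 sinα=-0.2588 | (4,2) | tMaxX 0.2174 tMaxY 1.7000 | tΔX 1.0353 tΔY 3.8637
    t=0.2174 [x] (3,2)
    t=1.2527 [x] (2,2)
    t=1.7000 [y] (2,1)
    t=2.2880 [x] (1,1) — stop
  → r_1 = 2.2880
beam 2: φ=-90°, α=240°
  cosα=-0.5000 sinα=-0.8660 | (4,2) | tMaxX 0.4200 tMaxY 0.5081 | tΔX 2.0000 tΔY 1.1547
    t=0.4200 [x] (3,2)
    t=0.5081 [y] (3,1)
    t=1.6628 [y] (3,0) — stop
  → r_2 = 1.6628
beam 3: φ=-45°, α=285°
  cosα=0.2588 sinα=-0.9659 | (4,2) | tMaxX 3.0523 tMaxY 0.4555 | tΔX 3.8637 tΔY 1.0353
    t=0.4555 [y] (4,1)
    t=1.4908 [y] (4,0) — stop
  → r_3 = 1.4908
beam 4: φ=0°, α=330°
  cosα=0.8660 sinα=-0.5000 | (4,2) | tMaxX 0.9122 tMaxY 0.8800 | tΔX 1.1547 tΔY 2.0000
    t=0.8800 [y] (4,1)
    t=0.9122 [x] (5,1)
    t=2.0669 [x] (6,1)
    t=2.8800 [y] (6,0) — stop
  → r_4 = 2.8800
beam 5: φ=45°, α=15°
  cosα=0.9659 sinα=0.2588 | (4,2) | tMaxX 0.8179 tMaxY 2.1637 | tΔX 1.0353 tΔY 3.8637
    t=0.8179 [x] (5,2)
    t=1.8531 [x] (6,2)
    t=2.1637 [y] (6,3)
    t=2.8884 [x] (7,3)
    t=3.9237 [x] (8,3) — stop
  → r_5 = 3.9237
beam 6: φ=90°, α=60°
  cosα=0.5000 sinα=0.8660 | (4,2) | tMaxX 1.5800 tMaxY 0.6466 | tΔX 2.0000 tΔY 1.1547
    t=0.6466 [y] (4,3)
    t=1.5800 [x] (5,3)
    t=1.8013 [y] (5,4) — stop
  → r_6 = 1.8013
beam 7: φ=135°, α=105°
  cosα=-0.2588 sinα=0.9659 | (4,2) | tMaxX 0.8114 tMaxY 0.5798 | tΔX 3.8637 tΔY 1.0353
    t=0.5798 [y] (4,3)
    t=0.8114 [x] (3,3) — stop
  → r_7 = 0.8114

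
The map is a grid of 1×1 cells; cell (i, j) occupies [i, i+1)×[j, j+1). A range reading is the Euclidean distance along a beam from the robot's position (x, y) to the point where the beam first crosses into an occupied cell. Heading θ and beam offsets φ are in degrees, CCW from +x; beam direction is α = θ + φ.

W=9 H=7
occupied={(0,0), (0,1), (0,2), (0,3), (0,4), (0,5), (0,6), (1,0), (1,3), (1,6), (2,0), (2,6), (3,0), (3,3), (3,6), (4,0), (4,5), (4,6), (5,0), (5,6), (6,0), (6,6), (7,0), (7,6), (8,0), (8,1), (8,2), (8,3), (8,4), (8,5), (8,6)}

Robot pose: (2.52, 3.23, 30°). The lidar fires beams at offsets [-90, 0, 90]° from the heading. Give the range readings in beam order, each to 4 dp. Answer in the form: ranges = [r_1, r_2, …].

beam 1: φ=-90°, α=300°
  dir = (cos 300°, sin 300°) = (0.5000, -0.8660); from cell (2,3)
  next x-line at t=0.9600, next y-line at t=0.2656; Δt_x=2.0000, Δt_y=1.1547
    y: enter (2,2) at t=0.2656
    x: enter (3,2) at t=0.9600
    y: enter (3,1) at t=1.4203
    y: enter (3,0) at t=2.5750 ← occupied
  → r_1 = 2.5750
beam 2: φ=0°, α=30°
  dir = (cos 30°, sin 30°) = (0.8660, 0.5000); from cell (2,3)
  next x-line at t=0.5543, next y-line at t=1.5400; Δt_x=1.1547, Δt_y=2.0000
    x: enter (3,3) at t=0.5543 ← occupied
  → r_2 = 0.5543
beam 3: φ=90°, α=120°
  dir = (cos 120°, sin 120°) = (-0.5000, 0.8660); from cell (2,3)
  next x-line at t=1.0400, next y-line at t=0.8891; Δt_x=2.0000, Δt_y=1.1547
    y: enter (2,4) at t=0.8891
    x: enter (1,4) at t=1.0400
    y: enter (1,5) at t=2.0438
    x: enter (0,5) at t=3.0400 ← occupied
  → r_3 = 3.0400

ranges = [2.5750, 0.5543, 3.0400]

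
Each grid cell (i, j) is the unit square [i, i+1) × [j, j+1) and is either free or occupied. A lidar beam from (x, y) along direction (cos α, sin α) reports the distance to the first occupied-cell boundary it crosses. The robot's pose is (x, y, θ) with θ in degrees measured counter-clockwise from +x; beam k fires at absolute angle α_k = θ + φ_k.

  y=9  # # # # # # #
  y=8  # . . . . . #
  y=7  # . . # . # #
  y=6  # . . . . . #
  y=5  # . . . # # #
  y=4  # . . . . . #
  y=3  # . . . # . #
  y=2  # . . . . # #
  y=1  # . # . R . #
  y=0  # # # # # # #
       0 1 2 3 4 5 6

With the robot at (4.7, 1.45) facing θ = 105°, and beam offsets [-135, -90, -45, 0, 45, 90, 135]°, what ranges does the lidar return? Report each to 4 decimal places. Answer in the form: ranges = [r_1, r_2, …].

beam 1: φ=-135°, α=330°
  direction (0.8660, -0.5000); cell (4,1); t to first gridline: x 0.3464, y 0.9000 (then +1.1547 / +2.0000)
    (5,1) via x @ 0.3464
    (5,0) via y @ 0.9000  # hit
  → r_1 = 0.9000
beam 2: φ=-90°, α=15°
  direction (0.9659, 0.2588); cell (4,1); t to first gridline: x 0.3106, y 2.1250 (then +1.0353 / +3.8637)
    (5,1) via x @ 0.3106
    (6,1) via x @ 1.3459  # hit
  → r_2 = 1.3459
beam 3: φ=-45°, α=60°
  direction (0.5000, 0.8660); cell (4,1); t to first gridline: x 0.6000, y 0.6351 (then +2.0000 / +1.1547)
    (5,1) via x @ 0.6000
    (5,2) via y @ 0.6351  # hit
  → r_3 = 0.6351
beam 4: φ=0°, α=105°
  direction (-0.2588, 0.9659); cell (4,1); t to first gridline: x 2.7046, y 0.5694 (then +3.8637 / +1.0353)
    (4,2) via y @ 0.5694
    (4,3) via y @ 1.6047  # hit
  → r_4 = 1.6047
beam 5: φ=45°, α=150°
  direction (-0.8660, 0.5000); cell (4,1); t to first gridline: x 0.8083, y 1.1000 (then +1.1547 / +2.0000)
    (3,1) via x @ 0.8083
    (3,2) via y @ 1.1000
    (2,2) via x @ 1.9630
    (2,3) via y @ 3.1000
    (1,3) via x @ 3.1177
    (0,3) via x @ 4.2724  # hit
  → r_5 = 4.2724
beam 6: φ=90°, α=195°
  direction (-0.9659, -0.2588); cell (4,1); t to first gridline: x 0.7247, y 1.7387 (then +1.0353 / +3.8637)
    (3,1) via x @ 0.7247
    (3,0) via y @ 1.7387  # hit
  → r_6 = 1.7387
beam 7: φ=135°, α=240°
  direction (-0.5000, -0.8660); cell (4,1); t to first gridline: x 1.4000, y 0.5196 (then +2.0000 / +1.1547)
    (4,0) via y @ 0.5196  # hit
  → r_7 = 0.5196

ranges = [0.9000, 1.3459, 0.6351, 1.6047, 4.2724, 1.7387, 0.5196]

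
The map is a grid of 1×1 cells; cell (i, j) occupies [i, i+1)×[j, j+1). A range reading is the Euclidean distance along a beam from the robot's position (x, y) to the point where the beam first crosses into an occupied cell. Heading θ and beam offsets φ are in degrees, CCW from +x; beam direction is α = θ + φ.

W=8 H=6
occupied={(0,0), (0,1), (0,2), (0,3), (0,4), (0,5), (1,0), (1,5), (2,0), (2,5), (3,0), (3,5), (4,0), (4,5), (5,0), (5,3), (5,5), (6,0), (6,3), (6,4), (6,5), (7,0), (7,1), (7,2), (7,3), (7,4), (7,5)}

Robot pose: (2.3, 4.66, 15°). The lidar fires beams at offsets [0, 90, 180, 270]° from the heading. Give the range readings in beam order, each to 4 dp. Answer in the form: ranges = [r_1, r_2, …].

beam 1: φ=0°, α=15°
  direction (0.9659, 0.2588); cell (2,4); t to first gridline: x 0.7247, y 1.3137 (then +1.0353 / +3.8637)
    (3,4) via x @ 0.7247
    (3,5) via y @ 1.3137  # hit
  → r_1 = 1.3137
beam 2: φ=90°, α=105°
  direction (-0.2588, 0.9659); cell (2,4); t to first gridline: x 1.1591, y 0.3520 (then +3.8637 / +1.0353)
    (2,5) via y @ 0.3520  # hit
  → r_2 = 0.3520
beam 3: φ=180°, α=195°
  direction (-0.9659, -0.2588); cell (2,4); t to first gridline: x 0.3106, y 2.5500 (then +1.0353 / +3.8637)
    (1,4) via x @ 0.3106
    (0,4) via x @ 1.3459  # hit
  → r_3 = 1.3459
beam 4: φ=270°, α=285°
  direction (0.2588, -0.9659); cell (2,4); t to first gridline: x 2.7046, y 0.6833 (then +3.8637 / +1.0353)
    (2,3) via y @ 0.6833
    (2,2) via y @ 1.7186
    (3,2) via x @ 2.7046
    (3,1) via y @ 2.7538
    (3,0) via y @ 3.7891  # hit
  → r_4 = 3.7891

ranges = [1.3137, 0.3520, 1.3459, 3.7891]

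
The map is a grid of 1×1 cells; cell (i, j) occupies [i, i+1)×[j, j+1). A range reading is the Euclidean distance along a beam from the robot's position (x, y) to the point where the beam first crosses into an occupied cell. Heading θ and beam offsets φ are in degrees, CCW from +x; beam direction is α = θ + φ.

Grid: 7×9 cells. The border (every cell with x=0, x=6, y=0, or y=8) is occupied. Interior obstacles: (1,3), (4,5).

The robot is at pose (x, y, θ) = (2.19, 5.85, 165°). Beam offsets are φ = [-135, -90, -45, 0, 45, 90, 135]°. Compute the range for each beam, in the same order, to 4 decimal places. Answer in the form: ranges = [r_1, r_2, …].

ranges = [4.3000, 2.2258, 2.3800, 1.2320, 1.3741, 1.9153, 5.6003]

beam 1: φ=-135°, α=30°
  d=(0.8660,0.5000)  start (2,5)  tX=0.9353 tY=0.3000  stride 1/|dx|=1.1547 1/|dy|=2.0000
    cross y-line → (2,6), t=0.3000
    cross x-line → (3,6), t=0.9353
    cross x-line → (4,6), t=2.0900
    cross y-line → (4,7), t=2.3000
    cross x-line → (5,7), t=3.2447
    cross y-line → (5,8), t=4.3000 (wall)
  → r_1 = 4.3000
beam 2: φ=-90°, α=75°
  d=(0.2588,0.9659)  start (2,5)  tX=3.1296 tY=0.1553  stride 1/|dx|=3.8637 1/|dy|=1.0353
    cross y-line → (2,6), t=0.1553
    cross y-line → (2,7), t=1.1906
    cross y-line → (2,8), t=2.2258 (wall)
  → r_2 = 2.2258
beam 3: φ=-45°, α=120°
  d=(-0.5000,0.8660)  start (2,5)  tX=0.3800 tY=0.1732  stride 1/|dx|=2.0000 1/|dy|=1.1547
    cross y-line → (2,6), t=0.1732
    cross x-line → (1,6), t=0.3800
    cross y-line → (1,7), t=1.3279
    cross x-line → (0,7), t=2.3800 (wall)
  → r_3 = 2.3800
beam 4: φ=0°, α=165°
  d=(-0.9659,0.2588)  start (2,5)  tX=0.1967 tY=0.5796  stride 1/|dx|=1.0353 1/|dy|=3.8637
    cross x-line → (1,5), t=0.1967
    cross y-line → (1,6), t=0.5796
    cross x-line → (0,6), t=1.2320 (wall)
  → r_4 = 1.2320
beam 5: φ=45°, α=210°
  d=(-0.8660,-0.5000)  start (2,5)  tX=0.2194 tY=1.7000  stride 1/|dx|=1.1547 1/|dy|=2.0000
    cross x-line → (1,5), t=0.2194
    cross x-line → (0,5), t=1.3741 (wall)
  → r_5 = 1.3741
beam 6: φ=90°, α=255°
  d=(-0.2588,-0.9659)  start (2,5)  tX=0.7341 tY=0.8800  stride 1/|dx|=3.8637 1/|dy|=1.0353
    cross x-line → (1,5), t=0.7341
    cross y-line → (1,4), t=0.8800
    cross y-line → (1,3), t=1.9153 (wall)
  → r_6 = 1.9153
beam 7: φ=135°, α=300°
  d=(0.5000,-0.8660)  start (2,5)  tX=1.6200 tY=0.9815  stride 1/|dx|=2.0000 1/|dy|=1.1547
    cross y-line → (2,4), t=0.9815
    cross x-line → (3,4), t=1.6200
    cross y-line → (3,3), t=2.1362
    cross y-line → (3,2), t=3.2909
    cross x-line → (4,2), t=3.6200
    cross y-line → (4,1), t=4.4456
    cross y-line → (4,0), t=5.6003 (wall)
  → r_7 = 5.6003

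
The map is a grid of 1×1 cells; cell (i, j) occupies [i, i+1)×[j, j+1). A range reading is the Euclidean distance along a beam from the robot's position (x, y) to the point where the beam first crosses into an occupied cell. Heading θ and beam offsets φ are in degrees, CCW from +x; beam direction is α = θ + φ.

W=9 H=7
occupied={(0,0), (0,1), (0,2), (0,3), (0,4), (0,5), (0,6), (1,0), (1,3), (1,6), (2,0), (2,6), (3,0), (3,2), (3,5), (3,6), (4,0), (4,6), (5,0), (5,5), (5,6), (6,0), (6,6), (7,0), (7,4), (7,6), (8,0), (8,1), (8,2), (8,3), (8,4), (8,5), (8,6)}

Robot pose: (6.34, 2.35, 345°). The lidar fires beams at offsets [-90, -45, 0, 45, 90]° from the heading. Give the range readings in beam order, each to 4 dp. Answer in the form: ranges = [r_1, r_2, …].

beam 1: φ=-90°, α=255°
  direction (-0.2588, -0.9659); cell (6,2); t to first gridline: x 1.3137, y 0.3623 (then +3.8637 / +1.0353)
    (6,1) via y @ 0.3623
    (5,1) via x @ 1.3137
    (5,0) via y @ 1.3976  # hit
  → r_1 = 1.3976
beam 2: φ=-45°, α=300°
  direction (0.5000, -0.8660); cell (6,2); t to first gridline: x 1.3200, y 0.4041 (then +2.0000 / +1.1547)
    (6,1) via y @ 0.4041
    (7,1) via x @ 1.3200
    (7,0) via y @ 1.5588  # hit
  → r_2 = 1.5588
beam 3: φ=0°, α=345°
  direction (0.9659, -0.2588); cell (6,2); t to first gridline: x 0.6833, y 1.3523 (then +1.0353 / +3.8637)
    (7,2) via x @ 0.6833
    (7,1) via y @ 1.3523
    (8,1) via x @ 1.7186  # hit
  → r_3 = 1.7186
beam 4: φ=45°, α=30°
  direction (0.8660, 0.5000); cell (6,2); t to first gridline: x 0.7621, y 1.3000 (then +1.1547 / +2.0000)
    (7,2) via x @ 0.7621
    (7,3) via y @ 1.3000
    (8,3) via x @ 1.9168  # hit
  → r_4 = 1.9168
beam 5: φ=90°, α=75°
  direction (0.2588, 0.9659); cell (6,2); t to first gridline: x 2.5500, y 0.6729 (then +3.8637 / +1.0353)
    (6,3) via y @ 0.6729
    (6,4) via y @ 1.7082
    (7,4) via x @ 2.5500  # hit
  → r_5 = 2.5500

ranges = [1.3976, 1.5588, 1.7186, 1.9168, 2.5500]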